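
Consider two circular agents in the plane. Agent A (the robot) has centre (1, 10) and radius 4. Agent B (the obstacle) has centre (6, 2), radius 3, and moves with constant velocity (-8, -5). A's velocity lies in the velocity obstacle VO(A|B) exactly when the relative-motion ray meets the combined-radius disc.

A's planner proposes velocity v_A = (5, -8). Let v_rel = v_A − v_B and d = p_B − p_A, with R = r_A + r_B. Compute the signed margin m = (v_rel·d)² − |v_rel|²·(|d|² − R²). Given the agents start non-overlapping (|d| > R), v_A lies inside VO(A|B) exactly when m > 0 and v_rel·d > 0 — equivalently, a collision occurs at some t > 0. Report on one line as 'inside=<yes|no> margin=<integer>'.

d = (5, -8),  |d|² = 89;  R = 4+3 = 7,  c = 89−7² = 40
v_rel = (13, -3),  |v_rel|² = 178;  v_rel·d = (13)·(5) + (-3)·(-8) = 89
178·t² − 178·t + 40 = 0  ⇒  m = 89² − 178·40 = 801
m = 801 > 0,  v_rel·d = 89 > 0  ⇒  inside

inside=yes margin=801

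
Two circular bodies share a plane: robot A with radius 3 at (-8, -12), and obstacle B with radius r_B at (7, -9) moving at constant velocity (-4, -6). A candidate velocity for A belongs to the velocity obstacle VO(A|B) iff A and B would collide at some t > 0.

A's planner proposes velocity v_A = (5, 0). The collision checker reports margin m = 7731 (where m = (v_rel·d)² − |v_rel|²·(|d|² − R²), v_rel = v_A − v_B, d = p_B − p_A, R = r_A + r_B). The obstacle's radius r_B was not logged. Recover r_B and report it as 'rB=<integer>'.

m = 7731
d = (15, 3);  v_rel = (9, 6),  |v_rel|² = 117
v_rel×d = (9)·(3) − (6)·(15) = -63
since m = R²·117 − (-63)²:  R² = (3969 + 7731) / 117 = 100
R = √100 = 10  ⇒  r_B = 10 − 3 = 7

rB=7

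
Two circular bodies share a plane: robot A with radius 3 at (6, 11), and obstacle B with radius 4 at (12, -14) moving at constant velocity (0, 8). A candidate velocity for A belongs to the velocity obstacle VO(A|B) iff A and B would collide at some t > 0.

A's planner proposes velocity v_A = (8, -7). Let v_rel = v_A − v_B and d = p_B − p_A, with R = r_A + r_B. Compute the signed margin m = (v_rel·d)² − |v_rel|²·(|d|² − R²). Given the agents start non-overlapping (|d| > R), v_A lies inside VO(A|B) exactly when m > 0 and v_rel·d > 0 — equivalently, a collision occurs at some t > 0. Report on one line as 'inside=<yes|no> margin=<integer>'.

d = (6, -25),  |d|² = 661;  R = 3+4 = 7,  c = 661−7² = 612
v_rel = (8, -15),  |v_rel|² = 289;  v_rel·d = (8)·(6) + (-15)·(-25) = 423
289·t² − 846·t + 612 = 0  ⇒  m = 423² − 289·612 = 2061
m = 2061 > 0,  v_rel·d = 423 > 0  ⇒  inside

inside=yes margin=2061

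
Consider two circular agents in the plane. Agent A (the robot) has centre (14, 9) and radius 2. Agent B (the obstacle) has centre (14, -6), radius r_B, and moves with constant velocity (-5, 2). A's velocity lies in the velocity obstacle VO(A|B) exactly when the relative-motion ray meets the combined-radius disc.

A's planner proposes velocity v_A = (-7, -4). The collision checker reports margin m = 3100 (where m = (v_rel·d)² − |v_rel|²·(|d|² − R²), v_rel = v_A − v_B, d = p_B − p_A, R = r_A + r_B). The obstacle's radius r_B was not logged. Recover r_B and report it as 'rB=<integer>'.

m = 3100
d = (0, -15);  v_rel = (-2, -6),  |v_rel|² = 40
v_rel×d = (-2)·(-15) − (-6)·(0) = 30
since m = R²·40 − 30²:  R² = (900 + 3100) / 40 = 100
R = √100 = 10  ⇒  r_B = 10 − 2 = 8

rB=8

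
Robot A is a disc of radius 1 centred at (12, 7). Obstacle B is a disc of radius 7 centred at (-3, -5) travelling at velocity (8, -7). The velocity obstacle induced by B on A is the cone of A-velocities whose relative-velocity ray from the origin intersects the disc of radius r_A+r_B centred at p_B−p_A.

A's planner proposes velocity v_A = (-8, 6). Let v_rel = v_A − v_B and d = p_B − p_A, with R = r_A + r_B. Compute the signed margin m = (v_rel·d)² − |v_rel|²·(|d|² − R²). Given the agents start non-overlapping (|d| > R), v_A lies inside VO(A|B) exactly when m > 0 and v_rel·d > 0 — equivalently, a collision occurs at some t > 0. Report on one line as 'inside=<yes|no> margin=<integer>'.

d = (-15, -12),  |d|² = 369;  R = 1+7 = 8,  c = 369−8² = 305
v_rel = (-16, 13),  |v_rel|² = 425;  v_rel·d = (-16)·(-15) + (13)·(-12) = 84
425·t² − 168·t + 305 = 0  ⇒  m = 84² − 425·305 = -122569
m = -122569 < 0,  v_rel·d = 84 > 0  ⇒  outside

inside=no margin=-122569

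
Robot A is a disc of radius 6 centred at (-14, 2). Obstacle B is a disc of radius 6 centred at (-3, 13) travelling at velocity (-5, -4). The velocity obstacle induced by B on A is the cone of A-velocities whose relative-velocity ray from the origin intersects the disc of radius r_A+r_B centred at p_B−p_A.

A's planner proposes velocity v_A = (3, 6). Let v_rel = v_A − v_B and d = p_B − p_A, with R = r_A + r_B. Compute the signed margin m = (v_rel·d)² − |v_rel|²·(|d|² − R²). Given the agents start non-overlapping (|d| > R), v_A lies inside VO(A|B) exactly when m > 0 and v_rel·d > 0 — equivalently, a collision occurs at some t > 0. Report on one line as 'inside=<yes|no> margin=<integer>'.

d = (11, 11),  |d|² = 242;  R = 6+6 = 12,  c = 242−12² = 98
v_rel = (8, 10),  |v_rel|² = 164;  v_rel·d = (8)·(11) + (10)·(11) = 198
164·t² − 396·t + 98 = 0  ⇒  m = 198² − 164·98 = 23132
m = 23132 > 0,  v_rel·d = 198 > 0  ⇒  inside

inside=yes margin=23132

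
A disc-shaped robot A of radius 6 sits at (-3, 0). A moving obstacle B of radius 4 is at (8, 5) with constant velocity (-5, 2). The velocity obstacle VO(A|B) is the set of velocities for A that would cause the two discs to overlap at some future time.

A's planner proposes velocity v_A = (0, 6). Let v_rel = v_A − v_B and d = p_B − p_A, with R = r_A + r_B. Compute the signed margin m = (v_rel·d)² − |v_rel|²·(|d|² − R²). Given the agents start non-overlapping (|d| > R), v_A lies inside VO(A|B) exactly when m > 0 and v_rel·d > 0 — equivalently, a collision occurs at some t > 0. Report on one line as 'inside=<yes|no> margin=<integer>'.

d = (11, 5),  |d|² = 146;  R = 6+4 = 10,  c = 146−10² = 46
v_rel = (5, 4),  |v_rel|² = 41;  v_rel·d = (5)·(11) + (4)·(5) = 75
41·t² − 150·t + 46 = 0  ⇒  m = 75² − 41·46 = 3739
m = 3739 > 0,  v_rel·d = 75 > 0  ⇒  inside

inside=yes margin=3739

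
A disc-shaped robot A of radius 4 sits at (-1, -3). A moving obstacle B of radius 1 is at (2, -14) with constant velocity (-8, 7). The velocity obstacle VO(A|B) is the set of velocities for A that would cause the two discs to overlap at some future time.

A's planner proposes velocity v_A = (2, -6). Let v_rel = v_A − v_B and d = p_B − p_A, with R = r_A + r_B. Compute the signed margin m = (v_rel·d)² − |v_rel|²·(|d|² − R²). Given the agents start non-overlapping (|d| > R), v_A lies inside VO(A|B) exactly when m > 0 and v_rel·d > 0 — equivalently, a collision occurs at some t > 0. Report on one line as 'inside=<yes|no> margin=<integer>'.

d = (3, -11),  |d|² = 130;  R = 4+1 = 5,  c = 130−5² = 105
v_rel = (10, -13),  |v_rel|² = 269;  v_rel·d = (10)·(3) + (-13)·(-11) = 173
269·t² − 346·t + 105 = 0  ⇒  m = 173² − 269·105 = 1684
m = 1684 > 0,  v_rel·d = 173 > 0  ⇒  inside

inside=yes margin=1684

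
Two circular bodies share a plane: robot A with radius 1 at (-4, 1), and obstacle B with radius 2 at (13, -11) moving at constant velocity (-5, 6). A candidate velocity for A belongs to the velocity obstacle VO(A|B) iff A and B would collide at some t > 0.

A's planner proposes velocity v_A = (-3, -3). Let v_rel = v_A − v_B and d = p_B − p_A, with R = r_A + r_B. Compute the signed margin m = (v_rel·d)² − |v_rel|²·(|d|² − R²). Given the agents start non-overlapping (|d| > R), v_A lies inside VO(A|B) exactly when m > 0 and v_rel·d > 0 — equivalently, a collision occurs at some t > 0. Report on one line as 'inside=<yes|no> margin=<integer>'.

d = (17, -12),  |d|² = 433;  R = 1+2 = 3,  c = 433−3² = 424
v_rel = (2, -9),  |v_rel|² = 85;  v_rel·d = (2)·(17) + (-9)·(-12) = 142
85·t² − 284·t + 424 = 0  ⇒  m = 142² − 85·424 = -15876
m = -15876 < 0,  v_rel·d = 142 > 0  ⇒  outside

inside=no margin=-15876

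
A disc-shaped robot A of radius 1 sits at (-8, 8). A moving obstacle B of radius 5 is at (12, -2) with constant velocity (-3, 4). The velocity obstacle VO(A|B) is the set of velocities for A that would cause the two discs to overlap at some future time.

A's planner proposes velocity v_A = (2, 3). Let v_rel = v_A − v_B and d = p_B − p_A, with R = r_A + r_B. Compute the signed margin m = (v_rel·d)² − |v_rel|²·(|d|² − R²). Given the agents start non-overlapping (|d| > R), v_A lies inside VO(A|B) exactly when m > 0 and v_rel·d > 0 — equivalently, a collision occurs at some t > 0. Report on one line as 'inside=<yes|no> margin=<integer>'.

d = (20, -10),  |d|² = 500;  R = 1+5 = 6,  c = 500−6² = 464
v_rel = (5, -1),  |v_rel|² = 26;  v_rel·d = (5)·(20) + (-1)·(-10) = 110
26·t² − 220·t + 464 = 0  ⇒  m = 110² − 26·464 = 36
m = 36 > 0,  v_rel·d = 110 > 0  ⇒  inside

inside=yes margin=36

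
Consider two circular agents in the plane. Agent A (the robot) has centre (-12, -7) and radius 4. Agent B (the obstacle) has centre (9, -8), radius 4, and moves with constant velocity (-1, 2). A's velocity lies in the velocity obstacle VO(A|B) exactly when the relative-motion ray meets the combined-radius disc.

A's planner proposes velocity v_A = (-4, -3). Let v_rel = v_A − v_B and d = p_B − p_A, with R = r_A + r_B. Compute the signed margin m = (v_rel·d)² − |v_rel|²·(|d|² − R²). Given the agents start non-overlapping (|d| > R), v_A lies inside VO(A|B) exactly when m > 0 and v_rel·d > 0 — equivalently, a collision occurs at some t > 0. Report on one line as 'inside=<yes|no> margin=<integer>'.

d = (21, -1),  |d|² = 442;  R = 4+4 = 8,  c = 442−8² = 378
v_rel = (-3, -5),  |v_rel|² = 34;  v_rel·d = (-3)·(21) + (-5)·(-1) = -58
34·t² + 116·t + 378 = 0  ⇒  m = (-58)² − 34·378 = -9488
m = -9488 < 0,  v_rel·d = -58 < 0  ⇒  outside

inside=no margin=-9488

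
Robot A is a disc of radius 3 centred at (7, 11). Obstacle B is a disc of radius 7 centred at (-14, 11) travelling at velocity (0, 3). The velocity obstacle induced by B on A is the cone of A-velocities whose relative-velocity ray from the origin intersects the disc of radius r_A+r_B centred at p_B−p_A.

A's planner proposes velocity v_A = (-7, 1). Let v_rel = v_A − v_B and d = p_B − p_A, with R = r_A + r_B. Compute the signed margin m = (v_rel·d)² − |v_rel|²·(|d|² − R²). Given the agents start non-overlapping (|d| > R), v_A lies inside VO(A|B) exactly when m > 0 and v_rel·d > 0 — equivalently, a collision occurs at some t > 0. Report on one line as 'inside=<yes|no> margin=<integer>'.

d = (-21, 0),  |d|² = 441;  R = 3+7 = 10,  c = 441−10² = 341
v_rel = (-7, -2),  |v_rel|² = 53;  v_rel·d = (-7)·(-21) + (-2)·(0) = 147
53·t² − 294·t + 341 = 0  ⇒  m = 147² − 53·341 = 3536
m = 3536 > 0,  v_rel·d = 147 > 0  ⇒  inside

inside=yes margin=3536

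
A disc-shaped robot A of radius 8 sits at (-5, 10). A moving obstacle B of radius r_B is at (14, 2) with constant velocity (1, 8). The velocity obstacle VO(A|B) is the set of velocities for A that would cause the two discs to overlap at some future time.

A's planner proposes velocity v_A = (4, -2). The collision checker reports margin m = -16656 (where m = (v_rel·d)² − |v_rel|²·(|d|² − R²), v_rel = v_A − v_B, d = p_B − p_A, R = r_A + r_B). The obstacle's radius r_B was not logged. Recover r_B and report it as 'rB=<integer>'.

m = -16656
d = (19, -8);  v_rel = (3, -10),  |v_rel|² = 109
v_rel×d = (3)·(-8) − (-10)·(19) = 166
since m = R²·109 − 166²:  R² = (27556 + -16656) / 109 = 100
R = √100 = 10  ⇒  r_B = 10 − 8 = 2

rB=2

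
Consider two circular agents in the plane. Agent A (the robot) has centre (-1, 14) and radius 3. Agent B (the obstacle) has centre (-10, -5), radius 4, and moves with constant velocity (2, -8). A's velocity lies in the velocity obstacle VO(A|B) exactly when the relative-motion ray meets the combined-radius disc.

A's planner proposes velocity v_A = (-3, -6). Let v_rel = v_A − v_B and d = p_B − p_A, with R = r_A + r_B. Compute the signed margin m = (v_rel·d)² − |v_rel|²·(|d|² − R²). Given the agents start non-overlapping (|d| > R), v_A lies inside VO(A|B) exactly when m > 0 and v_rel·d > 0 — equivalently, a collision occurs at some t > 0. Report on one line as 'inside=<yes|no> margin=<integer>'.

d = (-9, -19),  |d|² = 442;  R = 3+4 = 7,  c = 442−7² = 393
v_rel = (-5, 2),  |v_rel|² = 29;  v_rel·d = (-5)·(-9) + (2)·(-19) = 7
29·t² − 14·t + 393 = 0  ⇒  m = 7² − 29·393 = -11348
m = -11348 < 0,  v_rel·d = 7 > 0  ⇒  outside

inside=no margin=-11348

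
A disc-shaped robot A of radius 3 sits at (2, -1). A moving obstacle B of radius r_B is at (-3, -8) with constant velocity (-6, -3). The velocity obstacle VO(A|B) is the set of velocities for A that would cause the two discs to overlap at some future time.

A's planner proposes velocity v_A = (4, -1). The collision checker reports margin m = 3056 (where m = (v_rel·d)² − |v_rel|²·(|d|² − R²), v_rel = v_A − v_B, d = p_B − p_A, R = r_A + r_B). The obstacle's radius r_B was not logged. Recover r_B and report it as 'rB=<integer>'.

m = 3056
d = (-5, -7);  v_rel = (10, 2),  |v_rel|² = 104
v_rel×d = (10)·(-7) − (2)·(-5) = -60
since m = R²·104 − (-60)²:  R² = (3600 + 3056) / 104 = 64
R = √64 = 8  ⇒  r_B = 8 − 3 = 5

rB=5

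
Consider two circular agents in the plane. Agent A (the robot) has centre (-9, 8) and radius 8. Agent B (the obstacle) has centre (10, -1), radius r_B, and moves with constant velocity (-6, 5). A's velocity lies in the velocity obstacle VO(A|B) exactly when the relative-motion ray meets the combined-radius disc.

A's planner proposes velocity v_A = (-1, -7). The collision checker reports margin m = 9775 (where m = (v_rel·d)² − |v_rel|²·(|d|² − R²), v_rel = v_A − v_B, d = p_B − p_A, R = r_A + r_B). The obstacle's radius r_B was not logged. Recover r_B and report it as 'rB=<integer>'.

m = 9775
d = (19, -9);  v_rel = (5, -12),  |v_rel|² = 169
v_rel×d = (5)·(-9) − (-12)·(19) = 183
since m = R²·169 − 183²:  R² = (33489 + 9775) / 169 = 256
R = √256 = 16  ⇒  r_B = 16 − 8 = 8

rB=8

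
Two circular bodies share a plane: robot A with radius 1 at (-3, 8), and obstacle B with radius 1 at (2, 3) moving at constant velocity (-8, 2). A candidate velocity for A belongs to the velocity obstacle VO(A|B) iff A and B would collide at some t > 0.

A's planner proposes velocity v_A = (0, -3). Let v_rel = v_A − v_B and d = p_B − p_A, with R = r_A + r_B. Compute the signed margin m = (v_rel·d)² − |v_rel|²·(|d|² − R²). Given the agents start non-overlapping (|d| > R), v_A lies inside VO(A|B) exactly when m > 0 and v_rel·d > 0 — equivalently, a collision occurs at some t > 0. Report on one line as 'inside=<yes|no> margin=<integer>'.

d = (5, -5),  |d|² = 50;  R = 1+1 = 2,  c = 50−2² = 46
v_rel = (8, -5),  |v_rel|² = 89;  v_rel·d = (8)·(5) + (-5)·(-5) = 65
89·t² − 130·t + 46 = 0  ⇒  m = 65² − 89·46 = 131
m = 131 > 0,  v_rel·d = 65 > 0  ⇒  inside

inside=yes margin=131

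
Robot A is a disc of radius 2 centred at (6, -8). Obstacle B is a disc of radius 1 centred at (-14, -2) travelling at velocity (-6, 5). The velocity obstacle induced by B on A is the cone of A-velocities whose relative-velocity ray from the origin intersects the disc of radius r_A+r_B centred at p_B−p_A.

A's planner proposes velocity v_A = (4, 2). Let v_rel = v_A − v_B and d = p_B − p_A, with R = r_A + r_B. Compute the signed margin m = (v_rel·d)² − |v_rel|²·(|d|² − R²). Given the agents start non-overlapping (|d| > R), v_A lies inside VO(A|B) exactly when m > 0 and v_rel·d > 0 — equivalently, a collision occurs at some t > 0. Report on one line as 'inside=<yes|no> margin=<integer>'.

d = (-20, 6),  |d|² = 436;  R = 2+1 = 3,  c = 436−3² = 427
v_rel = (10, -3),  |v_rel|² = 109;  v_rel·d = (10)·(-20) + (-3)·(6) = -218
109·t² + 436·t + 427 = 0  ⇒  m = (-218)² − 109·427 = 981
m = 981 > 0,  v_rel·d = -218 < 0  ⇒  outside

inside=no margin=981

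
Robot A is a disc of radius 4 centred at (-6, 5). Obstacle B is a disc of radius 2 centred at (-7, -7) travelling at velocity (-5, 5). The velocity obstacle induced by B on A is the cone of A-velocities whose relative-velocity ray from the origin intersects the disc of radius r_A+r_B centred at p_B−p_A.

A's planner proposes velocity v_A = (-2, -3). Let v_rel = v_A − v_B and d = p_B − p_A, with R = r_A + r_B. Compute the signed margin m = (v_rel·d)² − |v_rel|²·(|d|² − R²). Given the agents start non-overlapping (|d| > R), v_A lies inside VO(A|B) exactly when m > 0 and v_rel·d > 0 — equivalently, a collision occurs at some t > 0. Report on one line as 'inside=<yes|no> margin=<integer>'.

d = (-1, -12),  |d|² = 145;  R = 4+2 = 6,  c = 145−6² = 109
v_rel = (3, -8),  |v_rel|² = 73;  v_rel·d = (3)·(-1) + (-8)·(-12) = 93
73·t² − 186·t + 109 = 0  ⇒  m = 93² − 73·109 = 692
m = 692 > 0,  v_rel·d = 93 > 0  ⇒  inside

inside=yes margin=692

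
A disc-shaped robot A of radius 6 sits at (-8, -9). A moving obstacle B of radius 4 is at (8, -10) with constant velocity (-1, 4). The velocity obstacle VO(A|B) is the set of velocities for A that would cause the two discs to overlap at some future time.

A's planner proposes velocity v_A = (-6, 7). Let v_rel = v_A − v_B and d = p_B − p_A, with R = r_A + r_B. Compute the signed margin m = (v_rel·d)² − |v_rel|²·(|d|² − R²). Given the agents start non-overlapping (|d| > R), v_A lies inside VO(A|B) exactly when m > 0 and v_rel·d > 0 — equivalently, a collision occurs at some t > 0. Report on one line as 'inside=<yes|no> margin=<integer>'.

d = (16, -1),  |d|² = 257;  R = 6+4 = 10,  c = 257−10² = 157
v_rel = (-5, 3),  |v_rel|² = 34;  v_rel·d = (-5)·(16) + (3)·(-1) = -83
34·t² + 166·t + 157 = 0  ⇒  m = (-83)² − 34·157 = 1551
m = 1551 > 0,  v_rel·d = -83 < 0  ⇒  outside

inside=no margin=1551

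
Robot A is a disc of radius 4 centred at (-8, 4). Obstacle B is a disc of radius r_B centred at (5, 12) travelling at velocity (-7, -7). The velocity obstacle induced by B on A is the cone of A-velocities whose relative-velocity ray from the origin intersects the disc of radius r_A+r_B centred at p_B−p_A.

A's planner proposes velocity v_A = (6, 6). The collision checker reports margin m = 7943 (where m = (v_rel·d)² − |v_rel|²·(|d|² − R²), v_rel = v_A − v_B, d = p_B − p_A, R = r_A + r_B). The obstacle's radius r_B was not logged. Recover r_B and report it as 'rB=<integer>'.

m = 7943
d = (13, 8);  v_rel = (13, 13),  |v_rel|² = 338
v_rel×d = (13)·(8) − (13)·(13) = -65
since m = R²·338 − (-65)²:  R² = (4225 + 7943) / 338 = 36
R = √36 = 6  ⇒  r_B = 6 − 4 = 2

rB=2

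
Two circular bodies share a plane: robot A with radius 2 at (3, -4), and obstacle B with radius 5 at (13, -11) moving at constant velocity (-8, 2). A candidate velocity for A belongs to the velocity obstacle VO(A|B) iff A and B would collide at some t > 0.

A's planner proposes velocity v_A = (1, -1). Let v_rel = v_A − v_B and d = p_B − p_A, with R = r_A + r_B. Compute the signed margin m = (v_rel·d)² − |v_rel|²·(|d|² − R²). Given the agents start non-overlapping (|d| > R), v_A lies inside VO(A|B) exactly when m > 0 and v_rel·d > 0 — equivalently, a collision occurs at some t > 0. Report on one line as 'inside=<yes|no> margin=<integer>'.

d = (10, -7),  |d|² = 149;  R = 2+5 = 7,  c = 149−7² = 100
v_rel = (9, -3),  |v_rel|² = 90;  v_rel·d = (9)·(10) + (-3)·(-7) = 111
90·t² − 222·t + 100 = 0  ⇒  m = 111² − 90·100 = 3321
m = 3321 > 0,  v_rel·d = 111 > 0  ⇒  inside

inside=yes margin=3321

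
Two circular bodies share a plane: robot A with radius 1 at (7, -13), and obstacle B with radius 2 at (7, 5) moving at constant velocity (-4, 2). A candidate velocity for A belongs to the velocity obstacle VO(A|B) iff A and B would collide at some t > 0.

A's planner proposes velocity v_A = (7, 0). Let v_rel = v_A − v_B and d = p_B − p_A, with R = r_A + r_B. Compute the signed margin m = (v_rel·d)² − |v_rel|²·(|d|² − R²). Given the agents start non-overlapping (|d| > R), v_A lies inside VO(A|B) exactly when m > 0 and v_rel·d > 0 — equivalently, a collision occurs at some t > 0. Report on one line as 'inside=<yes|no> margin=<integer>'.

d = (0, 18),  |d|² = 324;  R = 1+2 = 3,  c = 324−3² = 315
v_rel = (11, -2),  |v_rel|² = 125;  v_rel·d = (11)·(0) + (-2)·(18) = -36
125·t² + 72·t + 315 = 0  ⇒  m = (-36)² − 125·315 = -38079
m = -38079 < 0,  v_rel·d = -36 < 0  ⇒  outside

inside=no margin=-38079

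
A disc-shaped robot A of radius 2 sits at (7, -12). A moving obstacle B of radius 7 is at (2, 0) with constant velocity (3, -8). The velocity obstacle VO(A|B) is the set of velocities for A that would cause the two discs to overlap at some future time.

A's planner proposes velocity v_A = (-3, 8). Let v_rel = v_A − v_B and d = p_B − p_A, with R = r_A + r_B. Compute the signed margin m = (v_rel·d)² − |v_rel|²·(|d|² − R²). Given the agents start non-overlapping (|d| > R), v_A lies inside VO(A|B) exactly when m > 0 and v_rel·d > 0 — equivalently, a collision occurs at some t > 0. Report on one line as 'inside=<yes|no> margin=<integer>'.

d = (-5, 12),  |d|² = 169;  R = 2+7 = 9,  c = 169−9² = 88
v_rel = (-6, 16),  |v_rel|² = 292;  v_rel·d = (-6)·(-5) + (16)·(12) = 222
292·t² − 444·t + 88 = 0  ⇒  m = 222² − 292·88 = 23588
m = 23588 > 0,  v_rel·d = 222 > 0  ⇒  inside

inside=yes margin=23588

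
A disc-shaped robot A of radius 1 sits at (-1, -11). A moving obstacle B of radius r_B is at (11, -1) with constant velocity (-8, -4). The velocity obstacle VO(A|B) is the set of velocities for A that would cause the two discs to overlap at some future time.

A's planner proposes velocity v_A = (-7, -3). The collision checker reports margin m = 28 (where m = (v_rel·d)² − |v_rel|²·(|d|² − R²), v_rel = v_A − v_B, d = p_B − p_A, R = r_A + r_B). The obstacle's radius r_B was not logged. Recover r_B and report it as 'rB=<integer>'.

m = 28
d = (12, 10);  v_rel = (1, 1),  |v_rel|² = 2
v_rel×d = (1)·(10) − (1)·(12) = -2
since m = R²·2 − (-2)²:  R² = (4 + 28) / 2 = 16
R = √16 = 4  ⇒  r_B = 4 − 1 = 3

rB=3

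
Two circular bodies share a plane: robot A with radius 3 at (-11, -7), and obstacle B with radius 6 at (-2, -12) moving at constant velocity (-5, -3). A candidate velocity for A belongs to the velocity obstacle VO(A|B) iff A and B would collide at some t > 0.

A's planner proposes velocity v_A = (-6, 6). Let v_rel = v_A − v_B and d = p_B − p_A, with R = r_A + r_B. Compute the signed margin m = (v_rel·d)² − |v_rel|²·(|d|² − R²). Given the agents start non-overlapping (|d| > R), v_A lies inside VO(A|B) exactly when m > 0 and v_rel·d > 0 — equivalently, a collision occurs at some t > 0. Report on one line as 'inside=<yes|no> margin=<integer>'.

d = (9, -5),  |d|² = 106;  R = 3+6 = 9,  c = 106−9² = 25
v_rel = (-1, 9),  |v_rel|² = 82;  v_rel·d = (-1)·(9) + (9)·(-5) = -54
82·t² + 108·t + 25 = 0  ⇒  m = (-54)² − 82·25 = 866
m = 866 > 0,  v_rel·d = -54 < 0  ⇒  outside

inside=no margin=866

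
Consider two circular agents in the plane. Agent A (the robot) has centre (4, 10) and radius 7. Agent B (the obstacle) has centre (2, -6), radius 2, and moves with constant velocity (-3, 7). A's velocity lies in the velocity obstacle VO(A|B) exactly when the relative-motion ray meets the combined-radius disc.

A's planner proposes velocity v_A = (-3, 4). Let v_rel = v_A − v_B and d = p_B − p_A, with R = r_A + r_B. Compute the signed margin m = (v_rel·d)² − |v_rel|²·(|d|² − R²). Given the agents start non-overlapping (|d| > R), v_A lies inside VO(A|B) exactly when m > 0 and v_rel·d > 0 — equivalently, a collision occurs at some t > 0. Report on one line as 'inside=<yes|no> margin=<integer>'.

d = (-2, -16),  |d|² = 260;  R = 7+2 = 9,  c = 260−9² = 179
v_rel = (0, -3),  |v_rel|² = 9;  v_rel·d = (0)·(-2) + (-3)·(-16) = 48
9·t² − 96·t + 179 = 0  ⇒  m = 48² − 9·179 = 693
m = 693 > 0,  v_rel·d = 48 > 0  ⇒  inside

inside=yes margin=693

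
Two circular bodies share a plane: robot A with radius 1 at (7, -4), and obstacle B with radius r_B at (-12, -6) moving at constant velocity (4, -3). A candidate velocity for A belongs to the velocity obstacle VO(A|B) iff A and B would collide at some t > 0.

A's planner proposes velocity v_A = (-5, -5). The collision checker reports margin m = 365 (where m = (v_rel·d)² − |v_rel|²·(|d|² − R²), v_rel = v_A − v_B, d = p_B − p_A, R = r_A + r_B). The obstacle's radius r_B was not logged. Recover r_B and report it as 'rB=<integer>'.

m = 365
d = (-19, -2);  v_rel = (-9, -2),  |v_rel|² = 85
v_rel×d = (-9)·(-2) − (-2)·(-19) = -20
since m = R²·85 − (-20)²:  R² = (400 + 365) / 85 = 9
R = √9 = 3  ⇒  r_B = 3 − 1 = 2

rB=2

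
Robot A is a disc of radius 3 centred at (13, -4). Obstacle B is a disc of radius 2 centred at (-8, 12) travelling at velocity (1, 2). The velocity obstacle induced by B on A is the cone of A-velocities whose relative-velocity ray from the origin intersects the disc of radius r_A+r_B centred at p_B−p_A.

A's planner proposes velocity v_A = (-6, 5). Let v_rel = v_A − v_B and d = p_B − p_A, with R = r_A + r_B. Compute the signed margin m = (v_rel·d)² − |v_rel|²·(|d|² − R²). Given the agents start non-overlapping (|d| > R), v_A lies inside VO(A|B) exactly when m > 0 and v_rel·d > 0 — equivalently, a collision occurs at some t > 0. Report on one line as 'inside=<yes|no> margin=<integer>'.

d = (-21, 16),  |d|² = 697;  R = 3+2 = 5,  c = 697−5² = 672
v_rel = (-7, 3),  |v_rel|² = 58;  v_rel·d = (-7)·(-21) + (3)·(16) = 195
58·t² − 390·t + 672 = 0  ⇒  m = 195² − 58·672 = -951
m = -951 < 0,  v_rel·d = 195 > 0  ⇒  outside

inside=no margin=-951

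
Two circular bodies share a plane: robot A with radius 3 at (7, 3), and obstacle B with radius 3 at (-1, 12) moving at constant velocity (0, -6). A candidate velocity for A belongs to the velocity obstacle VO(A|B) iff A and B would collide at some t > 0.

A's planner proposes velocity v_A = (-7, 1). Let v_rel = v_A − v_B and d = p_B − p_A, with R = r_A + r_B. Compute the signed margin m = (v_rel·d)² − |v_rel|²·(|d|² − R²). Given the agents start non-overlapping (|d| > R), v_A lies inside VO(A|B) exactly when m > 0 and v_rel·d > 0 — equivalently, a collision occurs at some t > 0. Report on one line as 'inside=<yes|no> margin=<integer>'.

d = (-8, 9),  |d|² = 145;  R = 3+3 = 6,  c = 145−6² = 109
v_rel = (-7, 7),  |v_rel|² = 98;  v_rel·d = (-7)·(-8) + (7)·(9) = 119
98·t² − 238·t + 109 = 0  ⇒  m = 119² − 98·109 = 3479
m = 3479 > 0,  v_rel·d = 119 > 0  ⇒  inside

inside=yes margin=3479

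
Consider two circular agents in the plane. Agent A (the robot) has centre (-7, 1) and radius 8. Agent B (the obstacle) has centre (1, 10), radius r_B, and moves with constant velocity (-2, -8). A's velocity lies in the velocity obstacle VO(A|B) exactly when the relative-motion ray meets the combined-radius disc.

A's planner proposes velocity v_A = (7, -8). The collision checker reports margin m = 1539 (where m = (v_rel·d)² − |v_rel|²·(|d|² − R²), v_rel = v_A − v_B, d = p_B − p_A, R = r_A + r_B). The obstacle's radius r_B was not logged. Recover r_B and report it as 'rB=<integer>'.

m = 1539
d = (8, 9);  v_rel = (9, 0),  |v_rel|² = 81
v_rel×d = (9)·(9) − (0)·(8) = 81
since m = R²·81 − 81²:  R² = (6561 + 1539) / 81 = 100
R = √100 = 10  ⇒  r_B = 10 − 8 = 2

rB=2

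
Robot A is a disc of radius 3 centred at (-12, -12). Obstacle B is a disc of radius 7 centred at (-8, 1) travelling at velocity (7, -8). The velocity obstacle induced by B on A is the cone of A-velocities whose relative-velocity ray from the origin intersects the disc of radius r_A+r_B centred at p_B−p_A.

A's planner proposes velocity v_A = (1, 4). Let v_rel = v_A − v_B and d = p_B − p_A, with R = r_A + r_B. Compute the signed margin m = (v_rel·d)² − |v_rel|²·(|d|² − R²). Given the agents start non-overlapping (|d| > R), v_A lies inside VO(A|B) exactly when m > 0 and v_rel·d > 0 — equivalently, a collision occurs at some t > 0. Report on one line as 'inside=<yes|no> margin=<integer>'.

d = (4, 13),  |d|² = 185;  R = 3+7 = 10,  c = 185−10² = 85
v_rel = (-6, 12),  |v_rel|² = 180;  v_rel·d = (-6)·(4) + (12)·(13) = 132
180·t² − 264·t + 85 = 0  ⇒  m = 132² − 180·85 = 2124
m = 2124 > 0,  v_rel·d = 132 > 0  ⇒  inside

inside=yes margin=2124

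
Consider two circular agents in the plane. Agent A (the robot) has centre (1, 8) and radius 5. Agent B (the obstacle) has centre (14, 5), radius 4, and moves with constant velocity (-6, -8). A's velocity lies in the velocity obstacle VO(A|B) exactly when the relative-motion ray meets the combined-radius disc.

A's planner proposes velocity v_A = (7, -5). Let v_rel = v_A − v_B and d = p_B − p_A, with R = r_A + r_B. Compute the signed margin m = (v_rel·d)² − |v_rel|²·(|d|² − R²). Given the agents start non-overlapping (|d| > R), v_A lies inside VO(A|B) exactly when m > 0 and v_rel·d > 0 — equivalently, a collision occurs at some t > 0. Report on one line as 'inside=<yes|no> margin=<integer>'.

d = (13, -3),  |d|² = 178;  R = 5+4 = 9,  c = 178−9² = 97
v_rel = (13, 3),  |v_rel|² = 178;  v_rel·d = (13)·(13) + (3)·(-3) = 160
178·t² − 320·t + 97 = 0  ⇒  m = 160² − 178·97 = 8334
m = 8334 > 0,  v_rel·d = 160 > 0  ⇒  inside

inside=yes margin=8334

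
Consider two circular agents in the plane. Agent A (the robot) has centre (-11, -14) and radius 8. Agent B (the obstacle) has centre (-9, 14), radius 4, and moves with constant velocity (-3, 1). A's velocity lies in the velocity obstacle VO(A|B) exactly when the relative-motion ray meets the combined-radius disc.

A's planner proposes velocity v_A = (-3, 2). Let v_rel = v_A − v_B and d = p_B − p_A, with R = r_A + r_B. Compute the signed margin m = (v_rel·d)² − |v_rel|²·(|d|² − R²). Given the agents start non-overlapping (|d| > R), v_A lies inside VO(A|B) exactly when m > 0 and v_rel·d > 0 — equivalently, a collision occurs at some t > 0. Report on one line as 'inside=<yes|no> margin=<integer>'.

d = (2, 28),  |d|² = 788;  R = 8+4 = 12,  c = 788−12² = 644
v_rel = (0, 1),  |v_rel|² = 1;  v_rel·d = (0)·(2) + (1)·(28) = 28
1·t² − 56·t + 644 = 0  ⇒  m = 28² − 1·644 = 140
m = 140 > 0,  v_rel·d = 28 > 0  ⇒  inside

inside=yes margin=140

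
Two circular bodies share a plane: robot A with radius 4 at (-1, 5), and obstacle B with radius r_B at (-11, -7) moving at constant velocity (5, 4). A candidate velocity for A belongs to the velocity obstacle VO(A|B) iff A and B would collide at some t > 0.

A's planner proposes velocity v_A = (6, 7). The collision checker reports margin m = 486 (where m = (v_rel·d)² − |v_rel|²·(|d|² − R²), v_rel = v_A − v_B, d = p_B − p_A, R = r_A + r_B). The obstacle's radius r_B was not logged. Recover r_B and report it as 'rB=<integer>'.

m = 486
d = (-10, -12);  v_rel = (1, 3),  |v_rel|² = 10
v_rel×d = (1)·(-12) − (3)·(-10) = 18
since m = R²·10 − 18²:  R² = (324 + 486) / 10 = 81
R = √81 = 9  ⇒  r_B = 9 − 4 = 5

rB=5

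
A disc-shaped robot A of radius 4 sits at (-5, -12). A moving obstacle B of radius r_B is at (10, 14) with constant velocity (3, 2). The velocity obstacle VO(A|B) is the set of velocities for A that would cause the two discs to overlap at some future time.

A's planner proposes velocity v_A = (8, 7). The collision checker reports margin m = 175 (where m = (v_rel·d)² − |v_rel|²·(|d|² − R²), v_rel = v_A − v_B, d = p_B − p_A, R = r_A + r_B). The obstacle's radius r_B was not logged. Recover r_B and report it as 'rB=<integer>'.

m = 175
d = (15, 26);  v_rel = (5, 5),  |v_rel|² = 50
v_rel×d = (5)·(26) − (5)·(15) = 55
since m = R²·50 − 55²:  R² = (3025 + 175) / 50 = 64
R = √64 = 8  ⇒  r_B = 8 − 4 = 4

rB=4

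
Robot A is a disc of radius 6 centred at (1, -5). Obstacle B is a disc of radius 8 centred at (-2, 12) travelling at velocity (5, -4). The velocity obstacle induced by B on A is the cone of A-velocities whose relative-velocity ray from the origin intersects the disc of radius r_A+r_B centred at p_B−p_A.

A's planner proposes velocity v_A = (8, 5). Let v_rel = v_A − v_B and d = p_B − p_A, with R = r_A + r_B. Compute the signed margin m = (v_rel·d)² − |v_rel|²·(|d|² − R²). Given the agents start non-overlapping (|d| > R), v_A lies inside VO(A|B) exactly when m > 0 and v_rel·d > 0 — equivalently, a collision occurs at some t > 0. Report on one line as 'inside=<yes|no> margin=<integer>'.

d = (-3, 17),  |d|² = 298;  R = 6+8 = 14,  c = 298−14² = 102
v_rel = (3, 9),  |v_rel|² = 90;  v_rel·d = (3)·(-3) + (9)·(17) = 144
90·t² − 288·t + 102 = 0  ⇒  m = 144² − 90·102 = 11556
m = 11556 > 0,  v_rel·d = 144 > 0  ⇒  inside

inside=yes margin=11556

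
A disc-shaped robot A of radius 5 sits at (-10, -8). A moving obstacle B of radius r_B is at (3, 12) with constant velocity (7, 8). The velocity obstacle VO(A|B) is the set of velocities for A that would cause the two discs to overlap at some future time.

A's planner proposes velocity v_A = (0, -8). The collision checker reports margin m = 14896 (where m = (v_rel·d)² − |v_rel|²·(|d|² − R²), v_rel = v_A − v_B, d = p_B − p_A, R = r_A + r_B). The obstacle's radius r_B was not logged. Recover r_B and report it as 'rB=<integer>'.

m = 14896
d = (13, 20);  v_rel = (-7, -16),  |v_rel|² = 305
v_rel×d = (-7)·(20) − (-16)·(13) = 68
since m = R²·305 − 68²:  R² = (4624 + 14896) / 305 = 64
R = √64 = 8  ⇒  r_B = 8 − 5 = 3

rB=3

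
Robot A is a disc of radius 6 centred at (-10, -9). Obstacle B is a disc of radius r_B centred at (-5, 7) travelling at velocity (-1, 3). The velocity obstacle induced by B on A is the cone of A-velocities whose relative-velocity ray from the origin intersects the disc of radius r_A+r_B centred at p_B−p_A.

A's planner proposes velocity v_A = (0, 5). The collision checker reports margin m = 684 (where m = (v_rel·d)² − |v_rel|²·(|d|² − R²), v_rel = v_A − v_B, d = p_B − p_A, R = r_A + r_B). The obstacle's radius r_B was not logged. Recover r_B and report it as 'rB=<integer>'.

m = 684
d = (5, 16);  v_rel = (1, 2),  |v_rel|² = 5
v_rel×d = (1)·(16) − (2)·(5) = 6
since m = R²·5 − 6²:  R² = (36 + 684) / 5 = 144
R = √144 = 12  ⇒  r_B = 12 − 6 = 6

rB=6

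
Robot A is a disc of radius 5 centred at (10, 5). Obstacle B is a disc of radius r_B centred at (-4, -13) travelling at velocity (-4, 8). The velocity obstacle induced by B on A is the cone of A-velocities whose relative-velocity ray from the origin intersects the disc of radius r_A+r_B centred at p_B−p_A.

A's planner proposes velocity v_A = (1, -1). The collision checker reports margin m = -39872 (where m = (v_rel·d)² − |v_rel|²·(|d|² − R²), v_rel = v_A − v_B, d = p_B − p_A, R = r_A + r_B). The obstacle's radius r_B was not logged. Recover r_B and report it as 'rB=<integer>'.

m = -39872
d = (-14, -18);  v_rel = (5, -9),  |v_rel|² = 106
v_rel×d = (5)·(-18) − (-9)·(-14) = -216
since m = R²·106 − (-216)²:  R² = (46656 + -39872) / 106 = 64
R = √64 = 8  ⇒  r_B = 8 − 5 = 3

rB=3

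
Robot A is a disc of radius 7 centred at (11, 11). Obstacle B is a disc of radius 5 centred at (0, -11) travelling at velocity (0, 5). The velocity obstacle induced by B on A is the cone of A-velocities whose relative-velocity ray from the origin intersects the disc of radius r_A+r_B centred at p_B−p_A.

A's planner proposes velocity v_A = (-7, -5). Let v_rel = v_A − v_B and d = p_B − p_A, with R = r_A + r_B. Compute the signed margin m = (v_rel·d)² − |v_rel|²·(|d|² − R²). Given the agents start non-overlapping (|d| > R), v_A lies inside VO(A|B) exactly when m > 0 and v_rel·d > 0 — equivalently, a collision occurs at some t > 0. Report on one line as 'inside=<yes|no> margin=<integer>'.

d = (-11, -22),  |d|² = 605;  R = 7+5 = 12,  c = 605−12² = 461
v_rel = (-7, -10),  |v_rel|² = 149;  v_rel·d = (-7)·(-11) + (-10)·(-22) = 297
149·t² − 594·t + 461 = 0  ⇒  m = 297² − 149·461 = 19520
m = 19520 > 0,  v_rel·d = 297 > 0  ⇒  inside

inside=yes margin=19520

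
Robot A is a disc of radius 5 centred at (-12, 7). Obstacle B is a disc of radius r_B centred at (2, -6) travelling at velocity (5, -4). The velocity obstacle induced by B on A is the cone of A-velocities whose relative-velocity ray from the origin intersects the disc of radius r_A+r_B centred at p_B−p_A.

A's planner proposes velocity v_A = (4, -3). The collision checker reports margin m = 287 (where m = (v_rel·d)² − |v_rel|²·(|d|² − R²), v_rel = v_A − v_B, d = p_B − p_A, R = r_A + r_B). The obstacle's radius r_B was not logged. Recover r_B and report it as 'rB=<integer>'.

m = 287
d = (14, -13);  v_rel = (-1, 1),  |v_rel|² = 2
v_rel×d = (-1)·(-13) − (1)·(14) = -1
since m = R²·2 − (-1)²:  R² = (1 + 287) / 2 = 144
R = √144 = 12  ⇒  r_B = 12 − 5 = 7

rB=7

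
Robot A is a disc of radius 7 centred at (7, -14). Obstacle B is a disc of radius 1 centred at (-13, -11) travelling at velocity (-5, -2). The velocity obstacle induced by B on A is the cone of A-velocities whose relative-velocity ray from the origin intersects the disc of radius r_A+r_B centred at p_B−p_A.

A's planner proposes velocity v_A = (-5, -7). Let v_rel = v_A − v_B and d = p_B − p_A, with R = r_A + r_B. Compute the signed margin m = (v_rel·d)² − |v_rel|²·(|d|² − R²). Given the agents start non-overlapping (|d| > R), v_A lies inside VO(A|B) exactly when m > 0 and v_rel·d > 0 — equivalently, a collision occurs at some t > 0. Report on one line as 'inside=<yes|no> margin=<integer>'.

d = (-20, 3),  |d|² = 409;  R = 7+1 = 8,  c = 409−8² = 345
v_rel = (0, -5),  |v_rel|² = 25;  v_rel·d = (0)·(-20) + (-5)·(3) = -15
25·t² + 30·t + 345 = 0  ⇒  m = (-15)² − 25·345 = -8400
m = -8400 < 0,  v_rel·d = -15 < 0  ⇒  outside

inside=no margin=-8400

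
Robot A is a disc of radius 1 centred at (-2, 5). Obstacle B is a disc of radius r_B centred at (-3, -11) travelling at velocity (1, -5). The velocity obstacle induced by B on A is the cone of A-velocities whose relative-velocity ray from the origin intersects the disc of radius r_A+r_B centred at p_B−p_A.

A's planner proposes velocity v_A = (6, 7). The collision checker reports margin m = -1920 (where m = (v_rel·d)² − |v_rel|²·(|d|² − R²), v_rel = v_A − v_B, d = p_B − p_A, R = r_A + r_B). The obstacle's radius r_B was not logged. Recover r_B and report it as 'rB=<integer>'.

m = -1920
d = (-1, -16);  v_rel = (5, 12),  |v_rel|² = 169
v_rel×d = (5)·(-16) − (12)·(-1) = -68
since m = R²·169 − (-68)²:  R² = (4624 + -1920) / 169 = 16
R = √16 = 4  ⇒  r_B = 4 − 1 = 3

rB=3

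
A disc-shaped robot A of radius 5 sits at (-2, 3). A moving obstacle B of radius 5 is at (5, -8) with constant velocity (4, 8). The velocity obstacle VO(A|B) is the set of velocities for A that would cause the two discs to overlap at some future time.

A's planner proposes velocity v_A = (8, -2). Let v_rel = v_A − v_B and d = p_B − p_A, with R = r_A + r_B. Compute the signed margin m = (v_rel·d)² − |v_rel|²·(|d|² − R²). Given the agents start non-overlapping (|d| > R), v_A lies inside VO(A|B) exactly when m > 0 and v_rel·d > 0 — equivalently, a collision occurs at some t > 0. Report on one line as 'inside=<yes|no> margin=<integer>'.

d = (7, -11),  |d|² = 170;  R = 5+5 = 10,  c = 170−10² = 70
v_rel = (4, -10),  |v_rel|² = 116;  v_rel·d = (4)·(7) + (-10)·(-11) = 138
116·t² − 276·t + 70 = 0  ⇒  m = 138² − 116·70 = 10924
m = 10924 > 0,  v_rel·d = 138 > 0  ⇒  inside

inside=yes margin=10924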